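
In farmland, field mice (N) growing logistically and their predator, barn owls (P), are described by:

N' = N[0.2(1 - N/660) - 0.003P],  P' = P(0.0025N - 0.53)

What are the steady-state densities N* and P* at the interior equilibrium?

From dP/dt = 0 with P > 0: 0.0025N* = 0.53, so N* = 212.
Substitute into dN/dt = 0: 0.2(1 - 212/660) = 0.003P*.
The bracket is 0.679, giving P* = 0.136/0.003 = 45.3.

N* ≈ 212, P* ≈ 45.3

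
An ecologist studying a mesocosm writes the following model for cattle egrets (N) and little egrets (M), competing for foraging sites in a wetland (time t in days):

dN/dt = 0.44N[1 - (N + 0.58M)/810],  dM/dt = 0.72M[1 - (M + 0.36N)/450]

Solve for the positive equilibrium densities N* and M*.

Setting both brackets to zero gives the nullclines N + 0.58M = 810 and 0.36N + M = 450.
Substituting M = 450 - 0.36N into the first: N(1 - 0.58·0.36) = 810 - 0.58·450.
So N* = 549/0.791 = 694, and then M* = 450 - 0.36·694 = 200.

N* ≈ 694, M* ≈ 200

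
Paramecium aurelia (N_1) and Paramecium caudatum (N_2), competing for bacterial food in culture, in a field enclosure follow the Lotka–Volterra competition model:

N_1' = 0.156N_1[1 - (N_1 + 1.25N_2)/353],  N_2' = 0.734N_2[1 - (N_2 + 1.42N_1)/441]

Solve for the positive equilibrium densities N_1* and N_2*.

Setting both brackets to zero gives the nullclines N_1 + 1.25N_2 = 353 and 1.42N_1 + N_2 = 441.
Substituting N_2 = 441 - 1.42N_1 into the first: N_1(1 - 1.25·1.42) = 353 - 1.25·441.
So N_1* = -198/-0.775 = 256, and then N_2* = 441 - 1.42·256 = 77.8.

N_1* ≈ 256, N_2* ≈ 77.8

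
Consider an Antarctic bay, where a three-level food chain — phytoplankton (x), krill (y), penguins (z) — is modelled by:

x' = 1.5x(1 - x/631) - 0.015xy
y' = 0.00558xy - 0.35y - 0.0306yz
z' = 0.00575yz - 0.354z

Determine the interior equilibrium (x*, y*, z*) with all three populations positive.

From dz/dt = 0: 0.00575y* = 0.354, so y* = 61.6.
From dx/dt = 0: 1.5(1 - x*/631) = 0.015·61.6, giving x* = 631·(1 - 0.616) = 243.
From dy/dt = 0: 0.00558·243 - 0.35 = 0.0306z*, so z* = 1/0.0306 = 32.8.

x* ≈ 243, y* ≈ 61.6, z* ≈ 32.8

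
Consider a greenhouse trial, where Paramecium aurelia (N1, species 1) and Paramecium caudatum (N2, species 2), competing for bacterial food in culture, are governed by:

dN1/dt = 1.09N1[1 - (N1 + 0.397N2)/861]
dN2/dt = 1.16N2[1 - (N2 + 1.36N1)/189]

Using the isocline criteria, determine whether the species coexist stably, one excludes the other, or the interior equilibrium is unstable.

Compare the nullcline intercepts: K1/α12 = 861/0.397 = 2170 > K2 = 189; K2/α21 = 189/1.36 = 139 < K1 = 861.
Since the inequalities point opposite ways, species 1 can invade but species 2 cannot.

species 1 excludes species 2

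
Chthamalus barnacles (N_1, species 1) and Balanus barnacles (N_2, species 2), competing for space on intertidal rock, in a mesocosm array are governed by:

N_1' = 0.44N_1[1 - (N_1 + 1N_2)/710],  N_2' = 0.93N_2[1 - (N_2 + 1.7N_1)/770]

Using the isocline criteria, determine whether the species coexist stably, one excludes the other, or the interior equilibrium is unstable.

unstable coexistence (outcome depends on initial conditions)

Compare the nullcline intercepts: K1/α12 = 710/1 = 710 < K2 = 770; K2/α21 = 770/1.7 = 453 < K1 = 710.
Since both are reversed, neither can invade when rare; the interior point is a saddle.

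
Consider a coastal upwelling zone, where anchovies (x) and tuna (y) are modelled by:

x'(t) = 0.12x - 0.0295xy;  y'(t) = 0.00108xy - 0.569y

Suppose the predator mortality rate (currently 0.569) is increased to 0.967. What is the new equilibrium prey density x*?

At the interior fixed point, setting dy/dt = 0 with y > 0 fixes x* = (predator death rate)/(xy coefficient) — independent of the other coefficients.
With the change, x* = 0.967/0.00108 = 895; it rises from 527.

x* ≈ 895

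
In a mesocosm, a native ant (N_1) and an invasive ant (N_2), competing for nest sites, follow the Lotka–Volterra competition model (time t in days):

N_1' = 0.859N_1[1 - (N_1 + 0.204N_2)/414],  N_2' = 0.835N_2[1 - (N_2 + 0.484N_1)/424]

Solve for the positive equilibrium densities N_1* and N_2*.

N_1* ≈ 363, N_2* ≈ 248

Setting both brackets to zero gives the nullclines N_1 + 0.204N_2 = 414 and 0.484N_1 + N_2 = 424.
Substituting N_2 = 424 - 0.484N_1 into the first: N_1(1 - 0.204·0.484) = 414 - 0.204·424.
So N_1* = 328/0.901 = 363, and then N_2* = 424 - 0.484·363 = 248.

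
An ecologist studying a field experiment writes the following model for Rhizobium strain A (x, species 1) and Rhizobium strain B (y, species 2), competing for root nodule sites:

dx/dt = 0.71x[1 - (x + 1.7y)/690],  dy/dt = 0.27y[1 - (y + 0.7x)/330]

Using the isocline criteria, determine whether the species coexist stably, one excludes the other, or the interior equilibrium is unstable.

species 1 excludes species 2

Compare the nullcline intercepts: K1/α12 = 690/1.7 = 406 > K2 = 330; K2/α21 = 330/0.7 = 471 < K1 = 690.
Since the inequalities point opposite ways, species 1 can invade but species 2 cannot.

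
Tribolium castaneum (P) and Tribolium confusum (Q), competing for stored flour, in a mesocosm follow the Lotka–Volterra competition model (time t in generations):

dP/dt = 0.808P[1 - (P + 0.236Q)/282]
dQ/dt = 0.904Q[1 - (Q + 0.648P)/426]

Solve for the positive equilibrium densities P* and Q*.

P* ≈ 214, Q* ≈ 287

Setting both brackets to zero gives the nullclines P + 0.236Q = 282 and 0.648P + Q = 426.
Substituting Q = 426 - 0.648P into the first: P(1 - 0.236·0.648) = 282 - 0.236·426.
So P* = 181/0.847 = 214, and then Q* = 426 - 0.648·214 = 287.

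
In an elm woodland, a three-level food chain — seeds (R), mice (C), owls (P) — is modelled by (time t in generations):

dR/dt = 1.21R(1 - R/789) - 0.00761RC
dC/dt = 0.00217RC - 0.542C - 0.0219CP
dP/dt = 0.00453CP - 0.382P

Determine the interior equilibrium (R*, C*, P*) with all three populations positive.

R* ≈ 371, C* ≈ 84.3, P* ≈ 12

From dP/dt = 0: 0.00453C* = 0.382, so C* = 84.3.
From dR/dt = 0: 1.21(1 - R*/789) = 0.00761·84.3, giving R* = 789·(1 - 0.53) = 371.
From dC/dt = 0: 0.00217·371 - 0.542 = 0.0219P*, so P* = 0.262/0.0219 = 12.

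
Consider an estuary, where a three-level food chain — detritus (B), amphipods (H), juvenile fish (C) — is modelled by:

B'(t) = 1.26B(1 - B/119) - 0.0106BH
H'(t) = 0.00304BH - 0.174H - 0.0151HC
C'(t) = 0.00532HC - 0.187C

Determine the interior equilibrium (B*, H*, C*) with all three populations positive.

From dC/dt = 0: 0.00532H* = 0.187, so H* = 35.2.
From dB/dt = 0: 1.26(1 - B*/119) = 0.0106·35.2, giving B* = 119·(1 - 0.296) = 83.8.
From dH/dt = 0: 0.00304·83.8 - 0.174 = 0.0151C*, so C* = 0.0808/0.0151 = 5.35.

B* ≈ 83.8, H* ≈ 35.2, C* ≈ 5.35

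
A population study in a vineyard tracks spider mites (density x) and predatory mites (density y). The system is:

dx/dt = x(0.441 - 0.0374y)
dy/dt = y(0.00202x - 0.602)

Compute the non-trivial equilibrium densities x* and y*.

x* ≈ 298, y* ≈ 11.8

Set dy/dt = 0 with y > 0: 0.00202x - 0.602 = 0, so x* = 0.602/0.00202 = 298.
Set dx/dt = 0 with x > 0: 0.441 - 0.0374y = 0, so y* = 0.441/0.0374 = 11.8.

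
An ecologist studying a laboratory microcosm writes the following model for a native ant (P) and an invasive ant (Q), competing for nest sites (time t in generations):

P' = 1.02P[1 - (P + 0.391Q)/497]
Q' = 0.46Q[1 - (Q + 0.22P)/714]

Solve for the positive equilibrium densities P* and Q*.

Setting both brackets to zero gives the nullclines P + 0.391Q = 497 and 0.22P + Q = 714.
Substituting Q = 714 - 0.22P into the first: P(1 - 0.391·0.22) = 497 - 0.391·714.
So P* = 218/0.914 = 238, and then Q* = 714 - 0.22·238 = 662.

P* ≈ 238, Q* ≈ 662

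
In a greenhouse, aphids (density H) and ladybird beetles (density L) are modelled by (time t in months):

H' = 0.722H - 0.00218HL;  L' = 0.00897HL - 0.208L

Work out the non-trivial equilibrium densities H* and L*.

Set dL/dt = 0 with L > 0: 0.00897H - 0.208 = 0, so H* = 0.208/0.00897 = 23.2.
Set dH/dt = 0 with H > 0: 0.722 - 0.00218L = 0, so L* = 0.722/0.00218 = 331.

H* ≈ 23.2, L* ≈ 331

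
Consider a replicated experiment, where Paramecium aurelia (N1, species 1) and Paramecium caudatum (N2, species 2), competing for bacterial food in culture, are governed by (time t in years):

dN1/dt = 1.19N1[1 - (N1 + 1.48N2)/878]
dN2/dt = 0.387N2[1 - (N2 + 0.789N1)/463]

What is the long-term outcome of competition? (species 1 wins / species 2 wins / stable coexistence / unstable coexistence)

species 1 excludes species 2

Compare the nullcline intercepts: K1/α12 = 878/1.48 = 593 > K2 = 463; K2/α21 = 463/0.789 = 587 < K1 = 878.
Since the inequalities point opposite ways, species 1 can invade but species 2 cannot.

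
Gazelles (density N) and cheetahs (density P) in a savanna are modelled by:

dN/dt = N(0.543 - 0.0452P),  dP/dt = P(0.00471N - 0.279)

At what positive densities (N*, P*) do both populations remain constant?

Set dP/dt = 0 with P > 0: 0.00471N - 0.279 = 0, so N* = 0.279/0.00471 = 59.2.
Set dN/dt = 0 with N > 0: 0.543 - 0.0452P = 0, so P* = 0.543/0.0452 = 12.

N* ≈ 59.2, P* ≈ 12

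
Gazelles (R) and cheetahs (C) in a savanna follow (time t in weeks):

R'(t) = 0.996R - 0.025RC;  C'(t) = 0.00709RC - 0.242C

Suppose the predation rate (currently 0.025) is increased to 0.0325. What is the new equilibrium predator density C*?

C* ≈ 30.6

At the interior fixed point, setting dR/dt = 0 with R > 0 fixes C* = (prey growth rate)/(RC coefficient) — independent of the other coefficients.
With the change, C* = 0.996/0.0325 = 30.6; it falls from 39.8.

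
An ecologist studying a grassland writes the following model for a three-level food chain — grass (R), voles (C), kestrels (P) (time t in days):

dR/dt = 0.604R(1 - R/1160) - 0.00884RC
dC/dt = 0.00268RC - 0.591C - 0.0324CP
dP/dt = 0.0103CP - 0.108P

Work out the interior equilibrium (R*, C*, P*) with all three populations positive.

R* ≈ 982, C* ≈ 10.5, P* ≈ 63

From dP/dt = 0: 0.0103C* = 0.108, so C* = 10.5.
From dR/dt = 0: 0.604(1 - R*/1160) = 0.00884·10.5, giving R* = 1160·(1 - 0.153) = 982.
From dC/dt = 0: 0.00268·982 - 0.591 = 0.0324P*, so P* = 2.04/0.0324 = 63.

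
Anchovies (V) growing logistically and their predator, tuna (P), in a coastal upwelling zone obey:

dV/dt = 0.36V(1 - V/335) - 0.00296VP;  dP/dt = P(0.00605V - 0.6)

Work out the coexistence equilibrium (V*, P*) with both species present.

From dP/dt = 0 with P > 0: 0.00605V* = 0.6, so V* = 99.2.
Substitute into dV/dt = 0: 0.36(1 - 99.2/335) = 0.00296P*.
The bracket is 0.704, giving P* = 0.253/0.00296 = 85.6.

V* ≈ 99.2, P* ≈ 85.6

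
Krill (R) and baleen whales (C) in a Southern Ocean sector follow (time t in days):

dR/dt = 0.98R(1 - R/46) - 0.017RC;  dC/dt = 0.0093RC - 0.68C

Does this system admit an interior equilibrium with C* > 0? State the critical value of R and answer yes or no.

Threshold R = 73.1; K < 73.1, so no, the predator goes extinct.

The predator equation gives dC/dt > 0 only when R > 0.68/0.0093 = 73.1.
Without the predator, R → K = 46. Since 46 < 73.1, the predator cannot invade.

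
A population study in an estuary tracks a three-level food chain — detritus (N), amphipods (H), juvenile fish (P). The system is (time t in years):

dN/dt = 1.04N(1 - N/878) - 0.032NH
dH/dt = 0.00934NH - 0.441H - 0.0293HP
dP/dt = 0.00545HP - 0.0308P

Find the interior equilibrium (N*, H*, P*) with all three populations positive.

From dP/dt = 0: 0.00545H* = 0.0308, so H* = 5.65.
From dN/dt = 0: 1.04(1 - N*/878) = 0.032·5.65, giving N* = 878·(1 - 0.174) = 725.
From dH/dt = 0: 0.00934·725 - 0.441 = 0.0293P*, so P* = 6.33/0.0293 = 216.

N* ≈ 725, H* ≈ 5.65, P* ≈ 216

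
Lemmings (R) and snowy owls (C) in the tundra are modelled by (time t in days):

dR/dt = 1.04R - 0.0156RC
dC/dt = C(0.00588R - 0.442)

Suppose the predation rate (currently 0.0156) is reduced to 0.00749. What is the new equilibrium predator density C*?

At the interior fixed point, setting dR/dt = 0 with R > 0 fixes C* = (prey growth rate)/(RC coefficient) — independent of the other coefficients.
With the change, C* = 1.04/0.00749 = 139; it rises from 66.7.

C* ≈ 139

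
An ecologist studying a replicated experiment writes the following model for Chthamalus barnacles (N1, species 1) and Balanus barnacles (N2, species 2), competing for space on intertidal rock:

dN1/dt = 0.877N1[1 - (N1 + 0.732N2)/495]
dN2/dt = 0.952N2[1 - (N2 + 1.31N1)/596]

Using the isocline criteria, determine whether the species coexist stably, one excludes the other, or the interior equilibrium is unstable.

Compare the nullcline intercepts: K1/α12 = 495/0.732 = 676 > K2 = 596; K2/α21 = 596/1.31 = 455 < K1 = 495.
Since the inequalities point opposite ways, species 1 can invade but species 2 cannot.

species 1 excludes species 2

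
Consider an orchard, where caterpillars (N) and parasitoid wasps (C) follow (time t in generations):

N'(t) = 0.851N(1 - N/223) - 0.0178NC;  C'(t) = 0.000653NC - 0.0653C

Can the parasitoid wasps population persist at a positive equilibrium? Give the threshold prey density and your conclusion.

The predator equation gives dC/dt > 0 only when N > 0.0653/0.000653 = 100.
Without the predator, N → K = 223. Since 223 > 100, the predator can invade and persist.

Threshold N = 100; K > 100, so yes, the predator persists.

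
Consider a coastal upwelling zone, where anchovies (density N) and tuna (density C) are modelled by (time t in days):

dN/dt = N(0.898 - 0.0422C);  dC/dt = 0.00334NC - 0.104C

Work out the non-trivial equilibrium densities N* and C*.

N* ≈ 31.1, C* ≈ 21.3

Set dC/dt = 0 with C > 0: 0.00334N - 0.104 = 0, so N* = 0.104/0.00334 = 31.1.
Set dN/dt = 0 with N > 0: 0.898 - 0.0422C = 0, so C* = 0.898/0.0422 = 21.3.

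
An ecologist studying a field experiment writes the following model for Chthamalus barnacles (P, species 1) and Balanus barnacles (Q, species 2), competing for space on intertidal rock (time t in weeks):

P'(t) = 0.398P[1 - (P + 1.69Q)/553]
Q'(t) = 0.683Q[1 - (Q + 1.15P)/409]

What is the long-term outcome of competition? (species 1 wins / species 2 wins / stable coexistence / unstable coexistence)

Compare the nullcline intercepts: K1/α12 = 553/1.69 = 327 < K2 = 409; K2/α21 = 409/1.15 = 356 < K1 = 553.
Since both are reversed, neither can invade when rare; the interior point is a saddle.

unstable coexistence (outcome depends on initial conditions)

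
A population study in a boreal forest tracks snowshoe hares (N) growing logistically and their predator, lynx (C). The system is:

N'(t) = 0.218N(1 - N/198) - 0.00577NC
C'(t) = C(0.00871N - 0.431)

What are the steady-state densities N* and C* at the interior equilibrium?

N* ≈ 49.5, C* ≈ 28.3

From dC/dt = 0 with C > 0: 0.00871N* = 0.431, so N* = 49.5.
Substitute into dN/dt = 0: 0.218(1 - 49.5/198) = 0.00577C*.
The bracket is 0.75, giving C* = 0.164/0.00577 = 28.3.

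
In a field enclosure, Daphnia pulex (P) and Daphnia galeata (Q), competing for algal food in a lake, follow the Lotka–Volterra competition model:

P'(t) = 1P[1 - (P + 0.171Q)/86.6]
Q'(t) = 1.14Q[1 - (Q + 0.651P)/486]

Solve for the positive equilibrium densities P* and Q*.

P* ≈ 3.93, Q* ≈ 483

Setting both brackets to zero gives the nullclines P + 0.171Q = 86.6 and 0.651P + Q = 486.
Substituting Q = 486 - 0.651P into the first: P(1 - 0.171·0.651) = 86.6 - 0.171·486.
So P* = 3.49/0.889 = 3.93, and then Q* = 486 - 0.651·3.93 = 483.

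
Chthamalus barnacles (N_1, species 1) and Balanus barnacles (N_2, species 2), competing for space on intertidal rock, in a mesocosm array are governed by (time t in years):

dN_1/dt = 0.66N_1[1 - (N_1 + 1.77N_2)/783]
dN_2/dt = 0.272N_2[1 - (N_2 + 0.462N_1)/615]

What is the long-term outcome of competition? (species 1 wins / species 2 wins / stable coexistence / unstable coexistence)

Compare the nullcline intercepts: K1/α12 = 783/1.77 = 442 < K2 = 615; K2/α21 = 615/0.462 = 1330 > K1 = 783.
Since the inequalities point opposite ways, species 2 can invade but species 1 cannot.

species 2 excludes species 1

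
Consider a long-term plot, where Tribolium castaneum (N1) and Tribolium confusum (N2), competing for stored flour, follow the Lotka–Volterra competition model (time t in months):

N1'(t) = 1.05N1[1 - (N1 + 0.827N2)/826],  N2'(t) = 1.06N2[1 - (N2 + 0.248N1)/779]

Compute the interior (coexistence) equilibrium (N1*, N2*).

N1* ≈ 229, N2* ≈ 722

Setting both brackets to zero gives the nullclines N1 + 0.827N2 = 826 and 0.248N1 + N2 = 779.
Substituting N2 = 779 - 0.248N1 into the first: N1(1 - 0.827·0.248) = 826 - 0.827·779.
So N1* = 182/0.795 = 229, and then N2* = 779 - 0.248·229 = 722.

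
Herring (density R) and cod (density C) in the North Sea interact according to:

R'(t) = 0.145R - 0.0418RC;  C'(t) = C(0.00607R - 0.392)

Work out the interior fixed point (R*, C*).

R* ≈ 64.6, C* ≈ 3.47

Set dC/dt = 0 with C > 0: 0.00607R - 0.392 = 0, so R* = 0.392/0.00607 = 64.6.
Set dR/dt = 0 with R > 0: 0.145 - 0.0418C = 0, so C* = 0.145/0.0418 = 3.47.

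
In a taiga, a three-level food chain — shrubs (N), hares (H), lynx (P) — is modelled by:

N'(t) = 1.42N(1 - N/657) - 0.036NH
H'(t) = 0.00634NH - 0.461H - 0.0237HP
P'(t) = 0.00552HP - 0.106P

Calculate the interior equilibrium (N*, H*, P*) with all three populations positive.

N* ≈ 337, H* ≈ 19.2, P* ≈ 70.7

From dP/dt = 0: 0.00552H* = 0.106, so H* = 19.2.
From dN/dt = 0: 1.42(1 - N*/657) = 0.036·19.2, giving N* = 657·(1 - 0.487) = 337.
From dH/dt = 0: 0.00634·337 - 0.461 = 0.0237P*, so P* = 1.68/0.0237 = 70.7.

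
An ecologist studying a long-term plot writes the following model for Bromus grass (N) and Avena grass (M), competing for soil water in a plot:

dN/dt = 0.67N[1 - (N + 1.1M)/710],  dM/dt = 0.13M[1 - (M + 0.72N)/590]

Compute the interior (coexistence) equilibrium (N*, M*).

Setting both brackets to zero gives the nullclines N + 1.1M = 710 and 0.72N + M = 590.
Substituting M = 590 - 0.72N into the first: N(1 - 1.1·0.72) = 710 - 1.1·590.
So N* = 61/0.208 = 293, and then M* = 590 - 0.72·293 = 379.

N* ≈ 293, M* ≈ 379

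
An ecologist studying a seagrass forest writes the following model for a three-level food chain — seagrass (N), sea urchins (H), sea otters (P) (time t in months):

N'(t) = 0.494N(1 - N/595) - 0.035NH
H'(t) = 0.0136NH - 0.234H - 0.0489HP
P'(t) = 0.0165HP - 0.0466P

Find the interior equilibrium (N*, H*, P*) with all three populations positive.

N* ≈ 476, H* ≈ 2.82, P* ≈ 128

From dP/dt = 0: 0.0165H* = 0.0466, so H* = 2.82.
From dN/dt = 0: 0.494(1 - N*/595) = 0.035·2.82, giving N* = 595·(1 - 0.2) = 476.
From dH/dt = 0: 0.0136·476 - 0.234 = 0.0489P*, so P* = 6.24/0.0489 = 128.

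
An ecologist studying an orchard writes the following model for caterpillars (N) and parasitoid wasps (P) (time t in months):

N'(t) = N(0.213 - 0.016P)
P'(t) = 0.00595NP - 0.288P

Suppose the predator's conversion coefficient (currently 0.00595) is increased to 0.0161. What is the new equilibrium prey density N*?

At the interior fixed point, setting dP/dt = 0 with P > 0 fixes N* = (predator death rate)/(NP coefficient) — independent of the other coefficients.
With the change, N* = 0.288/0.0161 = 17.9; it falls from 48.4.

N* ≈ 17.9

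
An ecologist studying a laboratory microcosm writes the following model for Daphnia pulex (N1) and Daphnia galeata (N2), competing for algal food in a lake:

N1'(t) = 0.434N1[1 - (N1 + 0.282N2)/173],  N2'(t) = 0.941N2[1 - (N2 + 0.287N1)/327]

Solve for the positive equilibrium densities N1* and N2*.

N1* ≈ 87.9, N2* ≈ 302

Setting both brackets to zero gives the nullclines N1 + 0.282N2 = 173 and 0.287N1 + N2 = 327.
Substituting N2 = 327 - 0.287N1 into the first: N1(1 - 0.282·0.287) = 173 - 0.282·327.
So N1* = 80.8/0.919 = 87.9, and then N2* = 327 - 0.287·87.9 = 302.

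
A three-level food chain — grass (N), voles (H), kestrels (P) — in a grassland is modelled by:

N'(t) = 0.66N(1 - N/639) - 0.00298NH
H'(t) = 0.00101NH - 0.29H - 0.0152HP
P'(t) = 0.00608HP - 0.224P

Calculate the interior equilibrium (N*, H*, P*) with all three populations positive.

N* ≈ 533, H* ≈ 36.8, P* ≈ 16.3

From dP/dt = 0: 0.00608H* = 0.224, so H* = 36.8.
From dN/dt = 0: 0.66(1 - N*/639) = 0.00298·36.8, giving N* = 639·(1 - 0.166) = 533.
From dH/dt = 0: 0.00101·533 - 0.29 = 0.0152P*, so P* = 0.248/0.0152 = 16.3.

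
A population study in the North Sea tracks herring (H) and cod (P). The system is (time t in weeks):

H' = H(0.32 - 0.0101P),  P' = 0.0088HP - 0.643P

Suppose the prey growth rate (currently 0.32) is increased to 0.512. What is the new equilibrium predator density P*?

P* ≈ 50.7

At the interior fixed point, setting dH/dt = 0 with H > 0 fixes P* = (prey growth rate)/(HP coefficient) — independent of the other coefficients.
With the change, P* = 0.512/0.0101 = 50.7; it rises from 31.7.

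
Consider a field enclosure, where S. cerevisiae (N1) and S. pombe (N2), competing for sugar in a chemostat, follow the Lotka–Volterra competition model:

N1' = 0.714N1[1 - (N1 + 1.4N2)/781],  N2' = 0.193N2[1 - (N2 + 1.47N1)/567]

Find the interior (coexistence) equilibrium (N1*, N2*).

Setting both brackets to zero gives the nullclines N1 + 1.4N2 = 781 and 1.47N1 + N2 = 567.
Substituting N2 = 567 - 1.47N1 into the first: N1(1 - 1.4·1.47) = 781 - 1.4·567.
So N1* = -12.8/-1.06 = 12.1, and then N2* = 567 - 1.47·12.1 = 549.

N1* ≈ 12.1, N2* ≈ 549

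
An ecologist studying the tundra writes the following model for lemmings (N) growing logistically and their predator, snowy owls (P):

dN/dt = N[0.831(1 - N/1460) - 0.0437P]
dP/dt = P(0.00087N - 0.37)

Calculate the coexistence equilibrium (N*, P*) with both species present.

From dP/dt = 0 with P > 0: 0.00087N* = 0.37, so N* = 425.
Substitute into dN/dt = 0: 0.831(1 - 425/1460) = 0.0437P*.
The bracket is 0.709, giving P* = 0.589/0.0437 = 13.5.

N* ≈ 425, P* ≈ 13.5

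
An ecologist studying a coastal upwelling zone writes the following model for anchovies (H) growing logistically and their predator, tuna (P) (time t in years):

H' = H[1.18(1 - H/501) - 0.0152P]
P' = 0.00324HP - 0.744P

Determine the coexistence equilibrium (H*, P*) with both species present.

H* ≈ 230, P* ≈ 42

From dP/dt = 0 with P > 0: 0.00324H* = 0.744, so H* = 230.
Substitute into dH/dt = 0: 1.18(1 - 230/501) = 0.0152P*.
The bracket is 0.542, giving P* = 0.639/0.0152 = 42.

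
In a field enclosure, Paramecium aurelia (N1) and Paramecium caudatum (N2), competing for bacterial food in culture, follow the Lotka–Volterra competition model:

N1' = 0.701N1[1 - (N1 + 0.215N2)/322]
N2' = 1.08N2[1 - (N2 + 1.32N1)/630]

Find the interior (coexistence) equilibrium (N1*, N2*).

Setting both brackets to zero gives the nullclines N1 + 0.215N2 = 322 and 1.32N1 + N2 = 630.
Substituting N2 = 630 - 1.32N1 into the first: N1(1 - 0.215·1.32) = 322 - 0.215·630.
So N1* = 187/0.716 = 260, and then N2* = 630 - 1.32·260 = 286.

N1* ≈ 260, N2* ≈ 286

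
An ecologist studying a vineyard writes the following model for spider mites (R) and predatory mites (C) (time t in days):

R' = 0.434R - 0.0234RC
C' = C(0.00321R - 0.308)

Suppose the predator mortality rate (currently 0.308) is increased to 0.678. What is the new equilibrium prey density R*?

At the interior fixed point, setting dC/dt = 0 with C > 0 fixes R* = (predator death rate)/(RC coefficient) — independent of the other coefficients.
With the change, R* = 0.678/0.00321 = 211; it rises from 96.

R* ≈ 211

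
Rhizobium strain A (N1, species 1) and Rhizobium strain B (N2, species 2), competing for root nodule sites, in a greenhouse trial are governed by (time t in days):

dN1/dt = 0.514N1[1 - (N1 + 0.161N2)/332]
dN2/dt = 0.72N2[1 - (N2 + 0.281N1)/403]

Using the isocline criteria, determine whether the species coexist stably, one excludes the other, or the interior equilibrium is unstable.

stable coexistence

Compare the nullcline intercepts: K1/α12 = 332/0.161 = 2060 > K2 = 403; K2/α21 = 403/0.281 = 1430 > K1 = 332.
Since both inequalities hold, each species can invade when rare, so the interior equilibrium is stable.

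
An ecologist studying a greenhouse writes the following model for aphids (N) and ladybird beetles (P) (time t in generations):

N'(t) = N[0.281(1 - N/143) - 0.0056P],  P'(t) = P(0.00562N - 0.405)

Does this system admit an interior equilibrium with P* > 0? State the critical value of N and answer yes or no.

Threshold N = 72.1; K > 72.1, so yes, the predator persists.

The predator equation gives dP/dt > 0 only when N > 0.405/0.00562 = 72.1.
Without the predator, N → K = 143. Since 143 > 72.1, the predator can invade and persist.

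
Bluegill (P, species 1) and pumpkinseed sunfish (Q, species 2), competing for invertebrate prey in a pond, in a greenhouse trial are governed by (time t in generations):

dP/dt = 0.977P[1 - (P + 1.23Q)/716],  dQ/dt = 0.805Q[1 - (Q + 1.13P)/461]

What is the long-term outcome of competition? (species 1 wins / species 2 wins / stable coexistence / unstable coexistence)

Compare the nullcline intercepts: K1/α12 = 716/1.23 = 582 > K2 = 461; K2/α21 = 461/1.13 = 408 < K1 = 716.
Since the inequalities point opposite ways, species 1 can invade but species 2 cannot.

species 1 excludes species 2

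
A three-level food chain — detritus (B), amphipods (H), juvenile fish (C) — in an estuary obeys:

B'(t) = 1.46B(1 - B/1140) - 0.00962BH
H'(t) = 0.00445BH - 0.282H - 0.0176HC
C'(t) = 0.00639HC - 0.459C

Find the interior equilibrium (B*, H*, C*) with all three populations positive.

B* ≈ 600, H* ≈ 71.8, C* ≈ 136

From dC/dt = 0: 0.00639H* = 0.459, so H* = 71.8.
From dB/dt = 0: 1.46(1 - B*/1140) = 0.00962·71.8, giving B* = 1140·(1 - 0.473) = 600.
From dH/dt = 0: 0.00445·600 - 0.282 = 0.0176C*, so C* = 2.39/0.0176 = 136.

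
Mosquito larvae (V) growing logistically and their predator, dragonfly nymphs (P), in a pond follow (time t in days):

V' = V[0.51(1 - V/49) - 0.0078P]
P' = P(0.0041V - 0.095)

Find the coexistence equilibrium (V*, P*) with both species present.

V* ≈ 23.2, P* ≈ 34.5

From dP/dt = 0 with P > 0: 0.0041V* = 0.095, so V* = 23.2.
Substitute into dV/dt = 0: 0.51(1 - 23.2/49) = 0.0078P*.
The bracket is 0.527, giving P* = 0.269/0.0078 = 34.5.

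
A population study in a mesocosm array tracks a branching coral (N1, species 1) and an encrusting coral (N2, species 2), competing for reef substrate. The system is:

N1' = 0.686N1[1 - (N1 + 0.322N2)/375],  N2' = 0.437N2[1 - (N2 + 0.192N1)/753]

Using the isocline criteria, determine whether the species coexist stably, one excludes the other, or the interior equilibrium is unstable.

Compare the nullcline intercepts: K1/α12 = 375/0.322 = 1160 > K2 = 753; K2/α21 = 753/0.192 = 3920 > K1 = 375.
Since both inequalities hold, each species can invade when rare, so the interior equilibrium is stable.

stable coexistence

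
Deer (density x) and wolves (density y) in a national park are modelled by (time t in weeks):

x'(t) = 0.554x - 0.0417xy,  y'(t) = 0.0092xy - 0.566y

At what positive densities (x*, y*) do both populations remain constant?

x* ≈ 61.5, y* ≈ 13.3

Set dy/dt = 0 with y > 0: 0.0092x - 0.566 = 0, so x* = 0.566/0.0092 = 61.5.
Set dx/dt = 0 with x > 0: 0.554 - 0.0417y = 0, so y* = 0.554/0.0417 = 13.3.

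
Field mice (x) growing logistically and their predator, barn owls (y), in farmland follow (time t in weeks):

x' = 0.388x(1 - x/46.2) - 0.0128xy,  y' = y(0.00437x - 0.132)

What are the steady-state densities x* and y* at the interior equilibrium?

From dy/dt = 0 with y > 0: 0.00437x* = 0.132, so x* = 30.2.
Substitute into dx/dt = 0: 0.388(1 - 30.2/46.2) = 0.0128y*.
The bracket is 0.346, giving y* = 0.134/0.0128 = 10.5.

x* ≈ 30.2, y* ≈ 10.5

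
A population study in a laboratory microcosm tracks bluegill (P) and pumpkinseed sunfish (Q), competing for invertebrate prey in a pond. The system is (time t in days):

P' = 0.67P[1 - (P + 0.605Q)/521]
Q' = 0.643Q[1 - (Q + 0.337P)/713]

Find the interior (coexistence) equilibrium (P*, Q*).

P* ≈ 113, Q* ≈ 675

Setting both brackets to zero gives the nullclines P + 0.605Q = 521 and 0.337P + Q = 713.
Substituting Q = 713 - 0.337P into the first: P(1 - 0.605·0.337) = 521 - 0.605·713.
So P* = 89.6/0.796 = 113, and then Q* = 713 - 0.337·113 = 675.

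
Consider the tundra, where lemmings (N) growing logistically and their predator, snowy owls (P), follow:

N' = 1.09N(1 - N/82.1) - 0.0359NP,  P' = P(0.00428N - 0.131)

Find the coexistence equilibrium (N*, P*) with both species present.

N* ≈ 30.6, P* ≈ 19

From dP/dt = 0 with P > 0: 0.00428N* = 0.131, so N* = 30.6.
Substitute into dN/dt = 0: 1.09(1 - 30.6/82.1) = 0.0359P*.
The bracket is 0.627, giving P* = 0.684/0.0359 = 19.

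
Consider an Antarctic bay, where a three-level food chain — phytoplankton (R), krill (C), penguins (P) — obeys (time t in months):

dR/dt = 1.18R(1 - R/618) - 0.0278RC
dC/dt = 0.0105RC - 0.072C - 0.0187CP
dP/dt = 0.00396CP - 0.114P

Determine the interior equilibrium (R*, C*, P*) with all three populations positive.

R* ≈ 199, C* ≈ 28.8, P* ≈ 108

From dP/dt = 0: 0.00396C* = 0.114, so C* = 28.8.
From dR/dt = 0: 1.18(1 - R*/618) = 0.0278·28.8, giving R* = 618·(1 - 0.678) = 199.
From dC/dt = 0: 0.0105·199 - 0.072 = 0.0187P*, so P* = 2.02/0.0187 = 108.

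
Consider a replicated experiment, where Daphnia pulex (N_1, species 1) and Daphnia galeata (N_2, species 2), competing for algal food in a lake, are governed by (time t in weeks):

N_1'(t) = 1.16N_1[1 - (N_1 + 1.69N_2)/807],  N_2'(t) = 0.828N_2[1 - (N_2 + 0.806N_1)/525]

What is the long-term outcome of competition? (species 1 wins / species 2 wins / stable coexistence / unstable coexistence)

unstable coexistence (outcome depends on initial conditions)

Compare the nullcline intercepts: K1/α12 = 807/1.69 = 478 < K2 = 525; K2/α21 = 525/0.806 = 651 < K1 = 807.
Since both are reversed, neither can invade when rare; the interior point is a saddle.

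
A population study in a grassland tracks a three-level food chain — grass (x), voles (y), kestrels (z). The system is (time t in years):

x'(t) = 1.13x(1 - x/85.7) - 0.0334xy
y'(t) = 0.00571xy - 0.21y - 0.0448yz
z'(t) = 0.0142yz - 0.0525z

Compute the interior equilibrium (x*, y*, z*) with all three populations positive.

From dz/dt = 0: 0.0142y* = 0.0525, so y* = 3.7.
From dx/dt = 0: 1.13(1 - x*/85.7) = 0.0334·3.7, giving x* = 85.7·(1 - 0.109) = 76.3.
From dy/dt = 0: 0.00571·76.3 - 0.21 = 0.0448z*, so z* = 0.226/0.0448 = 5.04.

x* ≈ 76.3, y* ≈ 3.7, z* ≈ 5.04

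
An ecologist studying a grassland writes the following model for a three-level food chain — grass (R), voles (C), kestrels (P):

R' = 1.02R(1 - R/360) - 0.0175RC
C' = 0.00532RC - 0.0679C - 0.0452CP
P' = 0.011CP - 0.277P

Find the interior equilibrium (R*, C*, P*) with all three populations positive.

R* ≈ 204, C* ≈ 25.2, P* ≈ 22.6

From dP/dt = 0: 0.011C* = 0.277, so C* = 25.2.
From dR/dt = 0: 1.02(1 - R*/360) = 0.0175·25.2, giving R* = 360·(1 - 0.432) = 204.
From dC/dt = 0: 0.00532·204 - 0.0679 = 0.0452P*, so P* = 1.02/0.0452 = 22.6.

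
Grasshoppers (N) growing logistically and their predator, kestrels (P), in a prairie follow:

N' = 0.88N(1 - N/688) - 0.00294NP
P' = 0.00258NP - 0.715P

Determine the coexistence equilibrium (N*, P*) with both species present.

N* ≈ 277, P* ≈ 179

From dP/dt = 0 with P > 0: 0.00258N* = 0.715, so N* = 277.
Substitute into dN/dt = 0: 0.88(1 - 277/688) = 0.00294P*.
The bracket is 0.597, giving P* = 0.526/0.00294 = 179.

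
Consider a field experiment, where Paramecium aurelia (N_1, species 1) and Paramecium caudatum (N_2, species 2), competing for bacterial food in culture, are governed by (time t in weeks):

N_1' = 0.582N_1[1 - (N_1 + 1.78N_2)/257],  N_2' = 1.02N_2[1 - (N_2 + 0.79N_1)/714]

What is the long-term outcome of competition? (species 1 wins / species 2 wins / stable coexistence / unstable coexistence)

Compare the nullcline intercepts: K1/α12 = 257/1.78 = 144 < K2 = 714; K2/α21 = 714/0.79 = 904 > K1 = 257.
Since the inequalities point opposite ways, species 2 can invade but species 1 cannot.

species 2 excludes species 1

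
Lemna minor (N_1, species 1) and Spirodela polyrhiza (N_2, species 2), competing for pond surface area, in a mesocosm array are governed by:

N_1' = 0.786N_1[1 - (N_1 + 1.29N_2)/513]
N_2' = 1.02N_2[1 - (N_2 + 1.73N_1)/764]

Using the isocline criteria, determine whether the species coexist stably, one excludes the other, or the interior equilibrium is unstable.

unstable coexistence (outcome depends on initial conditions)

Compare the nullcline intercepts: K1/α12 = 513/1.29 = 398 < K2 = 764; K2/α21 = 764/1.73 = 442 < K1 = 513.
Since both are reversed, neither can invade when rare; the interior point is a saddle.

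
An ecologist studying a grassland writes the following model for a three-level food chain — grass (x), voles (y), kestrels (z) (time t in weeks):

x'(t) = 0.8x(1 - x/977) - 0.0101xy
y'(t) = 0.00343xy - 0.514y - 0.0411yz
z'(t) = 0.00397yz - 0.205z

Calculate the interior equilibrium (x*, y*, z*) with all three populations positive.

x* ≈ 340, y* ≈ 51.6, z* ≈ 15.9

From dz/dt = 0: 0.00397y* = 0.205, so y* = 51.6.
From dx/dt = 0: 0.8(1 - x*/977) = 0.0101·51.6, giving x* = 977·(1 - 0.652) = 340.
From dy/dt = 0: 0.00343·340 - 0.514 = 0.0411z*, so z* = 0.652/0.0411 = 15.9.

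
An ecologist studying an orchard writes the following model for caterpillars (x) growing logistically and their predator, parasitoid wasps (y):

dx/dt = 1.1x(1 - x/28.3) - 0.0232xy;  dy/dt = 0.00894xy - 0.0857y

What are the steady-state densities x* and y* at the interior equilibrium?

From dy/dt = 0 with y > 0: 0.00894x* = 0.0857, so x* = 9.59.
Substitute into dx/dt = 0: 1.1(1 - 9.59/28.3) = 0.0232y*.
The bracket is 0.661, giving y* = 0.727/0.0232 = 31.4.

x* ≈ 9.59, y* ≈ 31.4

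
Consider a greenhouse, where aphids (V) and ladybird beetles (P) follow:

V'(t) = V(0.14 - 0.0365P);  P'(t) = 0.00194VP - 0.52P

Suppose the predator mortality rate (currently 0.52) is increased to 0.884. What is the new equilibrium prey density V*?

At the interior fixed point, setting dP/dt = 0 with P > 0 fixes V* = (predator death rate)/(VP coefficient) — independent of the other coefficients.
With the change, V* = 0.884/0.00194 = 456; it rises from 268.

V* ≈ 456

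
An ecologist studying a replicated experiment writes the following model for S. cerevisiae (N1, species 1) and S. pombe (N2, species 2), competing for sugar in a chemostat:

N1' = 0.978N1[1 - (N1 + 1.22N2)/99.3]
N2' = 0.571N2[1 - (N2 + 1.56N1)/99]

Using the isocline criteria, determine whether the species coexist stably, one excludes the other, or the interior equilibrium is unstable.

unstable coexistence (outcome depends on initial conditions)

Compare the nullcline intercepts: K1/α12 = 99.3/1.22 = 81.4 < K2 = 99; K2/α21 = 99/1.56 = 63.5 < K1 = 99.3.
Since both are reversed, neither can invade when rare; the interior point is a saddle.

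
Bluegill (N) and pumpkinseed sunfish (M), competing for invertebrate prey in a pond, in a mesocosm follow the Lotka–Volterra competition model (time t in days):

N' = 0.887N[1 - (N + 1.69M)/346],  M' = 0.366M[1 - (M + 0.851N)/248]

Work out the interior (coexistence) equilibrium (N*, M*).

N* ≈ 167, M* ≈ 106

Setting both brackets to zero gives the nullclines N + 1.69M = 346 and 0.851N + M = 248.
Substituting M = 248 - 0.851N into the first: N(1 - 1.69·0.851) = 346 - 1.69·248.
So N* = -73.1/-0.438 = 167, and then M* = 248 - 0.851·167 = 106.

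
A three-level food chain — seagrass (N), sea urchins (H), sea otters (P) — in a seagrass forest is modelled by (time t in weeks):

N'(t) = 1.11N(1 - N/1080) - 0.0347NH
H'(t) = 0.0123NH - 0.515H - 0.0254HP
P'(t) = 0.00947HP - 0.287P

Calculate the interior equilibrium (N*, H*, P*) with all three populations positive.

From dP/dt = 0: 0.00947H* = 0.287, so H* = 30.3.
From dN/dt = 0: 1.11(1 - N*/1080) = 0.0347·30.3, giving N* = 1080·(1 - 0.947) = 56.8.
From dH/dt = 0: 0.0123·56.8 - 0.515 = 0.0254P*, so P* = 0.184/0.0254 = 7.23.

N* ≈ 56.8, H* ≈ 30.3, P* ≈ 7.23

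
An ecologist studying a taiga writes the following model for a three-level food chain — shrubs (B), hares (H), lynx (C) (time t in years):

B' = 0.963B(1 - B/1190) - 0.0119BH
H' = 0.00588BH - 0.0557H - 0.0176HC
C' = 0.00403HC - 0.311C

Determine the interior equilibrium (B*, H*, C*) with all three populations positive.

B* ≈ 55.2, H* ≈ 77.2, C* ≈ 15.3

From dC/dt = 0: 0.00403H* = 0.311, so H* = 77.2.
From dB/dt = 0: 0.963(1 - B*/1190) = 0.0119·77.2, giving B* = 1190·(1 - 0.954) = 55.2.
From dH/dt = 0: 0.00588·55.2 - 0.0557 = 0.0176C*, so C* = 0.269/0.0176 = 15.3.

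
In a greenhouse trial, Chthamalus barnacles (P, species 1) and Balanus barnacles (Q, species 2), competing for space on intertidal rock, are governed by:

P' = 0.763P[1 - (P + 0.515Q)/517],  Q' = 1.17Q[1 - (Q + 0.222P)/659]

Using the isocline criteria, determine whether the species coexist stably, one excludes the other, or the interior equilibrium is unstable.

Compare the nullcline intercepts: K1/α12 = 517/0.515 = 1000 > K2 = 659; K2/α21 = 659/0.222 = 2970 > K1 = 517.
Since both inequalities hold, each species can invade when rare, so the interior equilibrium is stable.

stable coexistence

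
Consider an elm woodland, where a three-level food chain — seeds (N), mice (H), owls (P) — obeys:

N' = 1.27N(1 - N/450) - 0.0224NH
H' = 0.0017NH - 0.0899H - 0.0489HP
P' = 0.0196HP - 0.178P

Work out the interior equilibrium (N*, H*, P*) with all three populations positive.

From dP/dt = 0: 0.0196H* = 0.178, so H* = 9.08.
From dN/dt = 0: 1.27(1 - N*/450) = 0.0224·9.08, giving N* = 450·(1 - 0.16) = 378.
From dH/dt = 0: 0.0017·378 - 0.0899 = 0.0489P*, so P* = 0.553/0.0489 = 11.3.

N* ≈ 378, H* ≈ 9.08, P* ≈ 11.3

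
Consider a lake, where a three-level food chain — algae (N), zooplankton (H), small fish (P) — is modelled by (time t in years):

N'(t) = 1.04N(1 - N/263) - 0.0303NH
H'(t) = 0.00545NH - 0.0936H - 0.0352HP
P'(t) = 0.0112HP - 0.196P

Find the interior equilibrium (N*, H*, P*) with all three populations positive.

N* ≈ 129, H* ≈ 17.5, P* ≈ 17.3

From dP/dt = 0: 0.0112H* = 0.196, so H* = 17.5.
From dN/dt = 0: 1.04(1 - N*/263) = 0.0303·17.5, giving N* = 263·(1 - 0.51) = 129.
From dH/dt = 0: 0.00545·129 - 0.0936 = 0.0352P*, so P* = 0.609/0.0352 = 17.3.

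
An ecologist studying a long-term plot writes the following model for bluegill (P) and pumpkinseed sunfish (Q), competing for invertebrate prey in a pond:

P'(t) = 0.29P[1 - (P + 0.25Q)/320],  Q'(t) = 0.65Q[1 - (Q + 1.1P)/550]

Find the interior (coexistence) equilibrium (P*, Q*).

Setting both brackets to zero gives the nullclines P + 0.25Q = 320 and 1.1P + Q = 550.
Substituting Q = 550 - 1.1P into the first: P(1 - 0.25·1.1) = 320 - 0.25·550.
So P* = 182/0.725 = 252, and then Q* = 550 - 1.1·252 = 273.

P* ≈ 252, Q* ≈ 273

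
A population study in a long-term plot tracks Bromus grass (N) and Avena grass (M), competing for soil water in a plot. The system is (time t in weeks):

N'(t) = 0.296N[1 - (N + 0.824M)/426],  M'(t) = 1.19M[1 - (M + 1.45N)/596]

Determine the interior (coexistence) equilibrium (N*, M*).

Setting both brackets to zero gives the nullclines N + 0.824M = 426 and 1.45N + M = 596.
Substituting M = 596 - 1.45N into the first: N(1 - 0.824·1.45) = 426 - 0.824·596.
So N* = -65.1/-0.195 = 334, and then M* = 596 - 1.45·334 = 111.

N* ≈ 334, M* ≈ 111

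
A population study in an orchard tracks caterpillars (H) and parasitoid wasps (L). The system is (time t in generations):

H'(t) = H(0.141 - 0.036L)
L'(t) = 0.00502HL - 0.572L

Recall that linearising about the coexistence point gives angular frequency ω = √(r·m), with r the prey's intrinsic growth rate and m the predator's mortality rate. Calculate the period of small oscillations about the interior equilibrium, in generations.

T ≈ 22.1 generations

Here r = 0.141 and m = 0.572, so r·m = 0.0807.
ω = √0.0807 = 0.284 per generation, hence T = 2π/ω ≈ 22.1 generations.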